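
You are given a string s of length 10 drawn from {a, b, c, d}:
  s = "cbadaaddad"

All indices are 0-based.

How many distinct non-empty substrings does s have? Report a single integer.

46

rank→(start, suffix):
  0 → (4, 'aaddad')
  1 → (8, 'ad')
  2 → (2, 'adaaddad')
  3 → (5, 'addad')
  4 → (1, 'badaaddad')
  5 → (0, 'cbadaaddad')
  6 → (9, 'd')
  7 → (3, 'daaddad')
  8 → (7, 'dad')
  9 → (6, 'ddad')

SA = [4, 8, 2, 5, 1, 0, 9, 3, 7, 6]
i: (SA[i-1],SA[i]) lcp shared
  1: (4,8) 1 'a'
  2: (8,2) 2 'ad'
  3: (2,5) 2 'ad'
  4: (5,1) 0 ''
  5: (1,0) 0 ''
  6: (0,9) 0 ''
  7: (9,3) 1 'd'
  8: (3,7) 2 'da'
  9: (7,6) 1 'd'

n(n+1)/2 = 10·11/2 = 55
Σ LCP = 0 + 1 + 2 + 2 + 0 + 0 + 0 + 1 + 2 + 1 = 9
distinct = 55 − 9 = 46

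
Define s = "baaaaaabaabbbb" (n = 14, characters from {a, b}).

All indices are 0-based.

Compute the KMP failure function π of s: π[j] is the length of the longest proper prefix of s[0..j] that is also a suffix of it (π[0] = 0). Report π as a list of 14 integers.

π[0] = 0
j=1 s[j]='a': π[1]=0 (border '')
j=2 s[j]='a': π[2]=0 (border '')
j=3 s[j]='a': π[3]=0 (border '')
j=4 s[j]='a': π[4]=0 (border '')
j=5 s[j]='a': π[5]=0 (border '')
j=6 s[j]='a': π[6]=0 (border '')
j=7 s[j]='b': π[7]=1 (border 'b')
j=8 s[j]='a': π[8]=2 (border 'ba')
j=9 s[j]='a': π[9]=3 (border 'baa')
j=10 s[j]='b': k: 3→0; π[10]=1 (border 'b')
j=11 s[j]='b': k: 1→0; π[11]=1 (border 'b')
j=12 s[j]='b': k: 1→0; π[12]=1 (border 'b')
j=13 s[j]='b': k: 1→0; π[13]=1 (border 'b')

[0, 0, 0, 0, 0, 0, 0, 1, 2, 3, 1, 1, 1, 1]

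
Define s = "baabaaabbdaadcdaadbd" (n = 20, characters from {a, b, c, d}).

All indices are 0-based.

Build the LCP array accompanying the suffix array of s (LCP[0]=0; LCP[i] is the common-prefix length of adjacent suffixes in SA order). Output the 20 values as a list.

[0, 2, 3, 2, 3, 1, 2, 1, 2, 0, 3, 1, 1, 2, 0, 0, 1, 4, 1, 1]

rank→(start, suffix):
  0 → (4, 'aaabbdaadcdaadbd')
  1 → (1, 'aabaaabbdaadcdaadbd')
  2 → (5, 'aabbdaadcdaadbd')
  3 → (15, 'aadbd')
  4 → (10, 'aadcdaadbd')
  5 → (2, 'abaaabbdaadcdaadbd')
  6 → (6, 'abbdaadcdaadbd')
  7 → (16, 'adbd')
  8 → (11, 'adcdaadbd')
  9 → (3, 'baaabbdaadcdaadbd')
  10 → (0, 'baabaaabbdaadcdaadbd')
  11 → (7, 'bbdaadcdaadbd')
  12 → (18, 'bd')
  13 → (8, 'bdaadcdaadbd')
  14 → (13, 'cdaadbd')
  15 → (19, 'd')
  16 → (14, 'daadbd')
  17 → (9, 'daadcdaadbd')
  18 → (17, 'dbd')
  19 → (12, 'dcdaadbd')

SA = [4, 1, 5, 15, 10, 2, 6, 16, 11, 3, 0, 7, 18, 8, 13, 19, 14, 9, 17, 12]
i: (SA[i-1],SA[i]) lcp shared
  1: (4,1) 2 'aa'
  2: (1,5) 3 'aab'
  3: (5,15) 2 'aa'
  4: (15,10) 3 'aad'
  5: (10,2) 1 'a'
  6: (2,6) 2 'ab'
  7: (6,16) 1 'a'
  8: (16,11) 2 'ad'
  9: (11,3) 0 ''
  10: (3,0) 3 'baa'
  11: (0,7) 1 'b'
  12: (7,18) 1 'b'
  13: (18,8) 2 'bd'
  14: (8,13) 0 ''
  15: (13,19) 0 ''
  16: (19,14) 1 'd'
  17: (14,9) 4 'daad'
  18: (9,17) 1 'd'
  19: (17,12) 1 'd'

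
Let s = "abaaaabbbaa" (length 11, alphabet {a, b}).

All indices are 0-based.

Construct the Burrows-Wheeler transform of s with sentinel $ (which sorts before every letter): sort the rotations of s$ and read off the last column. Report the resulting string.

aabbaa$ababa

rank  rotation      last
    0  $abaaaabbbaa  a
    1  a$abaaaabbba  a
    2  aa$abaaaabbb  b
    3  aaaabbbaa$ab  b
    4  aaabbbaa$aba  a
    5  aabbbaa$abaa  a
    6  abaaaabbbaa$  $
    7  abbbaa$abaaa  a
    8  baa$abaaaabb  b
    9  baaaabbbaa$a  a
   10  bbaa$abaaaab  b
   11  bbbaa$abaaaa  a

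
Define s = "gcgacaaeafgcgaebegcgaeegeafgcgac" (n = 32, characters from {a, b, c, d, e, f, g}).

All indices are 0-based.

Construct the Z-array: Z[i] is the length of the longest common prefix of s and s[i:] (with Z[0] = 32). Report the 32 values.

[32, 0, 1, 0, 0, 0, 0, 0, 0, 0, 4, 0, 1, 0, 0, 0, 0, 4, 0, 1, 0, 0, 0, 1, 0, 0, 0, 5, 0, 1, 0, 0]

Z[0]=32
i=1: fresh scan; Z[1]=0
i=2: fresh scan; Z[2]=1 extend→box=[2,3)
i=3: fresh scan; Z[3]=0
i=4: fresh scan; Z[4]=0
i=5: fresh scan; Z[5]=0
i=6: fresh scan; Z[6]=0
i=7: fresh scan; Z[7]=0
i=8: fresh scan; Z[8]=0
i=9: fresh scan; Z[9]=0
i=10: fresh scan; Z[10]=4 extend→box=[10,14)
i=11: min(r-i=3, Z[1]=0)=0; Z[11]=0
i=12: min(r-i=2, Z[2]=1)=1; Z[12]=1
i=13: min(r-i=1, Z[3]=0)=0; Z[13]=0
i=14: fresh scan; Z[14]=0
i=15: fresh scan; Z[15]=0
i=16: fresh scan; Z[16]=0
i=17: fresh scan; Z[17]=4 extend→box=[17,21)
i=18: min(r-i=3, Z[1]=0)=0; Z[18]=0
i=19: min(r-i=2, Z[2]=1)=1; Z[19]=1
i=20: min(r-i=1, Z[3]=0)=0; Z[20]=0
i=21: fresh scan; Z[21]=0
i=22: fresh scan; Z[22]=0
i=23: fresh scan; Z[23]=1 extend→box=[23,24)
i=24: fresh scan; Z[24]=0
i=25: fresh scan; Z[25]=0
i=26: fresh scan; Z[26]=0
i=27: fresh scan; Z[27]=5 extend→box=[27,32)
i=28: min(r-i=4, Z[1]=0)=0; Z[28]=0
i=29: min(r-i=3, Z[2]=1)=1; Z[29]=1
i=30: min(r-i=2, Z[3]=0)=0; Z[30]=0
i=31: min(r-i=1, Z[4]=0)=0; Z[31]=0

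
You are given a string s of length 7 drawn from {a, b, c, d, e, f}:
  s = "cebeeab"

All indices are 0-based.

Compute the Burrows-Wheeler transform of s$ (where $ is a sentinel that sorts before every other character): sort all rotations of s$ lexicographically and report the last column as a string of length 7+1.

beae$ecb

rank  rotation  last
    0  $cebeeab  b
    1  ab$cebee  e
    2  b$cebeea  a
    3  beeab$ce  e
    4  cebeeab$  $
    5  eab$cebe  e
    6  ebeeab$c  c
    7  eeab$ceb  b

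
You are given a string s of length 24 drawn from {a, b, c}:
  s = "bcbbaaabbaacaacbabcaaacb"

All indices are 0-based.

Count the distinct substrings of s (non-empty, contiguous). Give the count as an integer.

255

rank | idx | suffix
   0 |   4 | aaabbaacaacbabcaaacb
   1 |  19 | aaacb
   2 |   5 | aabbaacaacbabcaaacb
   3 |   9 | aacaacbabcaaacb
   4 |  20 | aacb
   5 |  12 | aacbabcaaacb
   6 |   6 | abbaacaacbabcaaacb
   7 |  16 | abcaaacb
   8 |  10 | acaacbabcaaacb
   9 |  21 | acb
  10 |  13 | acbabcaaacb
  11 |  23 | b
  12 |   3 | baaabbaacaacbabcaaacb
  13 |   8 | baacaacbabcaaacb
  14 |  15 | babcaaacb
  15 |   2 | bbaaabbaacaacbabcaaacb
  16 |   7 | bbaacaacbabcaaacb
  17 |  17 | bcaaacb
  18 |   0 | bcbbaaabbaacaacbabcaaacb
  19 |  18 | caaacb
  20 |  11 | caacbabcaaacb
  21 |  22 | cb
  22 |  14 | cbabcaaacb
  23 |   1 | cbbaaabbaacaacbabcaaacb

SA = [4, 19, 5, 9, 20, 12, 6, 16, 10, 21, 13, 23, 3, 8, 15, 2, 7, 17, 0, 18, 11, 22, 14, 1]
rank  pair      lcp
   1  s[4:],s[19:]  3  'aaa'
   2  s[19:],s[5:]  2  'aa'
   3  s[5:],s[9:]  2  'aa'
   4  s[9:],s[20:]  3  'aac'
   5  s[20:],s[12:]  4  'aacb'
   6  s[12:],s[6:]  1  'a'
   7  s[6:],s[16:]  2  'ab'
   8  s[16:],s[10:]  1  'a'
   9  s[10:],s[21:]  2  'ac'
  10  s[21:],s[13:]  3  'acb'
  11  s[13:],s[23:]  0  ''
  12  s[23:],s[3:]  1  'b'
  13  s[3:],s[8:]  3  'baa'
  14  s[8:],s[15:]  2  'ba'
  15  s[15:],s[2:]  1  'b'
  16  s[2:],s[7:]  4  'bbaa'
  17  s[7:],s[17:]  1  'b'
  18  s[17:],s[0:]  2  'bc'
  19  s[0:],s[18:]  0  ''
  20  s[18:],s[11:]  3  'caa'
  21  s[11:],s[22:]  1  'c'
  22  s[22:],s[14:]  2  'cb'
  23  s[14:],s[1:]  2  'cb'

n(n+1)/2 = 24·25/2 = 300
Σ LCP = 0 + 3 + 2 + 2 + 3 + 4 + 1 + 2 + 1 + 2 + 3 + 0 + 1 + 3 + 2 + 1 + 4 + 1 + 2 + 0 + 3 + 1 + 2 + 2 = 45
distinct = 300 − 45 = 255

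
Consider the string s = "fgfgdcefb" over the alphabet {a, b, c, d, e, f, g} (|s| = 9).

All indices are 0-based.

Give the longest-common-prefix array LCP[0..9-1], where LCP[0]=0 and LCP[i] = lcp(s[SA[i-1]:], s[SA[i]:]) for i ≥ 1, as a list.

rank→(start, suffix):
  0 → (8, 'b')
  1 → (5, 'cefb')
  2 → (4, 'dcefb')
  3 → (6, 'efb')
  4 → (7, 'fb')
  5 → (2, 'fgdcefb')
  6 → (0, 'fgfgdcefb')
  7 → (3, 'gdcefb')
  8 → (1, 'gfgdcefb')

SA = [8, 5, 4, 6, 7, 2, 0, 3, 1]
i: (SA[i-1],SA[i]) lcp shared
  1: (8,5) 0 ''
  2: (5,4) 0 ''
  3: (4,6) 0 ''
  4: (6,7) 0 ''
  5: (7,2) 1 'f'
  6: (2,0) 2 'fg'
  7: (0,3) 0 ''
  8: (3,1) 1 'g'

[0, 0, 0, 0, 0, 1, 2, 0, 1]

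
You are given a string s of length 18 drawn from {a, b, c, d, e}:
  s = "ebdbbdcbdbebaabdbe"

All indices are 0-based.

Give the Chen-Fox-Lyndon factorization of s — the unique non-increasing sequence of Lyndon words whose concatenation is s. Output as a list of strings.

emit factor 1: 'e' (i=0, period=1)
emit factor 2: 'bd' (i=1, period=2)
emit factor 3: 'bbdcbdbe' (i=3, period=8)
emit factor 4: 'b' (i=11, period=1)
emit factor 5: 'aabdbe' (i=12, period=6)

["e", "bd", "bbdcbdbe", "b", "aabdbe"]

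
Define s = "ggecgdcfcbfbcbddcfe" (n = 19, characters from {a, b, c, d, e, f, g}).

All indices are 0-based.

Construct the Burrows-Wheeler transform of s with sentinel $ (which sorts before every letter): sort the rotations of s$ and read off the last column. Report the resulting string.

rank  rotation              last
    0  $ggecgdcfcbfbcbddcfe  e
    1  bcbddcfe$ggecgdcfcbf  f
    2  bddcfe$ggecgdcfcbfbc  c
    3  bfbcbddcfe$ggecgdcfc  c
    4  cbddcfe$ggecgdcfcbfb  b
    5  cbfbcbddcfe$ggecgdcf  f
    6  cfcbfbcbddcfe$ggecgd  d
    7  cfe$ggecgdcfcbfbcbdd  d
    8  cgdcfcbfbcbddcfe$gge  e
    9  dcfcbfbcbddcfe$ggecg  g
   10  dcfe$ggecgdcfcbfbcbd  d
   11  ddcfe$ggecgdcfcbfbcb  b
   12  e$ggecgdcfcbfbcbddcf  f
   13  ecgdcfcbfbcbddcfe$gg  g
   14  fbcbddcfe$ggecgdcfcb  b
   15  fcbfbcbddcfe$ggecgdc  c
   16  fe$ggecgdcfcbfbcbddc  c
   17  gdcfcbfbcbddcfe$ggec  c
   18  gecgdcfcbfbcbddcfe$g  g
   19  ggecgdcfcbfbcbddcfe$  $

efccbfddegdbfgbcccg$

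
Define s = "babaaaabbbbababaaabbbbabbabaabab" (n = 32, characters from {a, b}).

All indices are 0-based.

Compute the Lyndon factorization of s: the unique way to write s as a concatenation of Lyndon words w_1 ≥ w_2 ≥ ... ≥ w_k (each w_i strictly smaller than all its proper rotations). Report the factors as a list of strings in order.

["b", "ab", "aaaabbbbababaaabbbbabbabaabab"]

emit factor 1: 'b' (i=0, period=1)
emit factor 2: 'ab' (i=1, period=2)
emit factor 3: 'aaaabbbbababaaabbbbabbabaabab' (i=3, period=29)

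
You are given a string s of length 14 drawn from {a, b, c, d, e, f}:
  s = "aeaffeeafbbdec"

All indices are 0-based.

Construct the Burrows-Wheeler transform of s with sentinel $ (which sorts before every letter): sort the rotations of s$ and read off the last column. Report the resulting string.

rank  rotation         last
    0  $aeaffeeafbbdec  c
    1  aeaffeeafbbdec$  $
    2  afbbdec$aeaffee  e
    3  affeeafbbdec$ae  e
    4  bbdec$aeaffeeaf  f
    5  bdec$aeaffeeafb  b
    6  c$aeaffeeafbbde  e
    7  dec$aeaffeeafbb  b
    8  eafbbdec$aeaffe  e
    9  eaffeeafbbdec$a  a
   10  ec$aeaffeeafbbd  d
   11  eeafbbdec$aeaff  f
   12  fbbdec$aeaffeea  a
   13  feeafbbdec$aeaf  f
   14  ffeeafbbdec$aea  a

c$eefbebeadfafa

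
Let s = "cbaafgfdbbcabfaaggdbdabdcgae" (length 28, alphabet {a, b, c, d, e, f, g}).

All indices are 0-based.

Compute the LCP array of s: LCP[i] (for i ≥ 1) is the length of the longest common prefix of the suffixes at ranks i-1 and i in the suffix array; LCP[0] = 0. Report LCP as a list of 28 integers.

rank | idx | suffix
   0 |   2 | aafgfdbbcabfaaggdbdabdcgae
   1 |  14 | aaggdbdabdcgae
   2 |  21 | abdcgae
   3 |  11 | abfaaggdbdabdcgae
   4 |  26 | ae
   5 |   3 | afgfdbbcabfaaggdbdabdcgae
   6 |  15 | aggdbdabdcgae
   7 |   1 | baafgfdbbcabfaaggdbdabdcgae
   8 |   8 | bbcabfaaggdbdabdcgae
   9 |   9 | bcabfaaggdbdabdcgae
  10 |  19 | bdabdcgae
  11 |  22 | bdcgae
  12 |  12 | bfaaggdbdabdcgae
  13 |  10 | cabfaaggdbdabdcgae
  14 |   0 | cbaafgfdbbcabfaaggdbdabdcgae
  15 |  24 | cgae
  16 |  20 | dabdcgae
  17 |   7 | dbbcabfaaggdbdabdcgae
  18 |  18 | dbdabdcgae
  19 |  23 | dcgae
  20 |  27 | e
  21 |  13 | faaggdbdabdcgae
  22 |   6 | fdbbcabfaaggdbdabdcgae
  23 |   4 | fgfdbbcabfaaggdbdabdcgae
  24 |  25 | gae
  25 |  17 | gdbdabdcgae
  26 |   5 | gfdbbcabfaaggdbdabdcgae
  27 |  16 | ggdbdabdcgae

SA = [2, 14, 21, 11, 26, 3, 15, 1, 8, 9, 19, 22, 12, 10, 0, 24, 20, 7, 18, 23, 27, 13, 6, 4, 25, 17, 5, 16]
[i] adj suffixes → lcp
  [1] 2/14 → 2 ('aa')
  [2] 14/21 → 1 ('a')
  [3] 21/11 → 2 ('ab')
  [4] 11/26 → 1 ('a')
  [5] 26/3 → 1 ('a')
  [6] 3/15 → 1 ('a')
  [7] 15/1 → 0 ('')
  [8] 1/8 → 1 ('b')
  [9] 8/9 → 1 ('b')
  [10] 9/19 → 1 ('b')
  [11] 19/22 → 2 ('bd')
  [12] 22/12 → 1 ('b')
  [13] 12/10 → 0 ('')
  [14] 10/0 → 1 ('c')
  [15] 0/24 → 1 ('c')
  [16] 24/20 → 0 ('')
  [17] 20/7 → 1 ('d')
  [18] 7/18 → 2 ('db')
  [19] 18/23 → 1 ('d')
  [20] 23/27 → 0 ('')
  [21] 27/13 → 0 ('')
  [22] 13/6 → 1 ('f')
  [23] 6/4 → 1 ('f')
  [24] 4/25 → 0 ('')
  [25] 25/17 → 1 ('g')
  [26] 17/5 → 1 ('g')
  [27] 5/16 → 1 ('g')

[0, 2, 1, 2, 1, 1, 1, 0, 1, 1, 1, 2, 1, 0, 1, 1, 0, 1, 2, 1, 0, 0, 1, 1, 0, 1, 1, 1]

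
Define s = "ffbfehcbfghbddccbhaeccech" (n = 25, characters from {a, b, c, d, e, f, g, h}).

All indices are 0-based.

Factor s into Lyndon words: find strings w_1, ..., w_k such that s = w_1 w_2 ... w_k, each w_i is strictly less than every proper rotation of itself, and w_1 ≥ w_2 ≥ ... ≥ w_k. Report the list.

emit factor 1: 'f' (i=0, period=1)
emit factor 2: 'f' (i=1, period=1)
emit factor 3: 'bfehcbfgh' (i=2, period=9)
emit factor 4: 'bddccbh' (i=11, period=7)
emit factor 5: 'aeccech' (i=18, period=7)

["f", "f", "bfehcbfgh", "bddccbh", "aeccech"]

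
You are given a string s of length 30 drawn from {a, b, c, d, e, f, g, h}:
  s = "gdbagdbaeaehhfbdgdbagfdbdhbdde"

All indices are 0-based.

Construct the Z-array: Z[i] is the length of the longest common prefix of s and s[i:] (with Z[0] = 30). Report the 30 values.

Z[0]=30
i=1: i≥r, start 0; Z[1]=0
i=2: i≥r, start 0; Z[2]=0
i=3: i≥r, start 0; Z[3]=0
i=4: i≥r, start 0; Z[4]=4 extend→box=[4,8)
i=5: min(r-i=3, Z[1]=0)=0; Z[5]=0
i=6: min(r-i=2, Z[2]=0)=0; Z[6]=0
i=7: min(r-i=1, Z[3]=0)=0; Z[7]=0
i=8: i≥r, start 0; Z[8]=0
i=9: i≥r, start 0; Z[9]=0
i=10: i≥r, start 0; Z[10]=0
i=11: i≥r, start 0; Z[11]=0
i=12: i≥r, start 0; Z[12]=0
i=13: i≥r, start 0; Z[13]=0
i=14: i≥r, start 0; Z[14]=0
i=15: i≥r, start 0; Z[15]=0
i=16: i≥r, start 0; Z[16]=5 extend→box=[16,21)
i=17: min(r-i=4, Z[1]=0)=0; Z[17]=0
i=18: min(r-i=3, Z[2]=0)=0; Z[18]=0
i=19: min(r-i=2, Z[3]=0)=0; Z[19]=0
i=20: min(r-i=1, Z[4]=4)=1; Z[20]=1
i=21: i≥r, start 0; Z[21]=0
i=22: i≥r, start 0; Z[22]=0
i=23: i≥r, start 0; Z[23]=0
i=24: i≥r, start 0; Z[24]=0
i=25: i≥r, start 0; Z[25]=0
i=26: i≥r, start 0; Z[26]=0
i=27: i≥r, start 0; Z[27]=0
i=28: i≥r, start 0; Z[28]=0
i=29: i≥r, start 0; Z[29]=0

[30, 0, 0, 0, 4, 0, 0, 0, 0, 0, 0, 0, 0, 0, 0, 0, 5, 0, 0, 0, 1, 0, 0, 0, 0, 0, 0, 0, 0, 0]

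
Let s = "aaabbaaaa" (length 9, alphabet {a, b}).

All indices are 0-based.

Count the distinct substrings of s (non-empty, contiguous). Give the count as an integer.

rank→(start, suffix):
  0 → (8, 'a')
  1 → (7, 'aa')
  2 → (6, 'aaa')
  3 → (5, 'aaaa')
  4 → (0, 'aaabbaaaa')
  5 → (1, 'aabbaaaa')
  6 → (2, 'abbaaaa')
  7 → (4, 'baaaa')
  8 → (3, 'bbaaaa')

SA = [8, 7, 6, 5, 0, 1, 2, 4, 3]
[i] adj suffixes → lcp
  [1] 8/7 → 1 ('a')
  [2] 7/6 → 2 ('aa')
  [3] 6/5 → 3 ('aaa')
  [4] 5/0 → 3 ('aaa')
  [5] 0/1 → 2 ('aa')
  [6] 1/2 → 1 ('a')
  [7] 2/4 → 0 ('')
  [8] 4/3 → 1 ('b')

n(n+1)/2 = 9·10/2 = 45
Σ LCP = 0 + 1 + 2 + 3 + 3 + 2 + 1 + 0 + 1 = 13
distinct = 45 − 13 = 32

32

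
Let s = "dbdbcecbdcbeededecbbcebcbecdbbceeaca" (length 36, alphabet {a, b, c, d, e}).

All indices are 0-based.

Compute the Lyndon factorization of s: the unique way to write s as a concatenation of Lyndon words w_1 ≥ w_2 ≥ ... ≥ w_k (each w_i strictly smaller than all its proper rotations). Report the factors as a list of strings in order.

emit factor 1: 'd' (i=0, period=1)
emit factor 2: 'bd' (i=1, period=2)
emit factor 3: 'bcecbdcbeededec' (i=3, period=15)
emit factor 4: 'bbcebcbecdbbcee' (i=18, period=15)
emit factor 5: 'ac' (i=33, period=2)
emit factor 6: 'a' (i=35, period=1)

["d", "bd", "bcecbdcbeededec", "bbcebcbecdbbcee", "ac", "a"]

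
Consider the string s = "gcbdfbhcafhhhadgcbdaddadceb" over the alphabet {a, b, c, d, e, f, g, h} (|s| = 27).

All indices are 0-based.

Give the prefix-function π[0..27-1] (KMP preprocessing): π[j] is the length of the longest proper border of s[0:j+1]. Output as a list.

π[0] = 0
j=1 s[j]='c': π[1]=0 (border '')
j=2 s[j]='b': π[2]=0 (border '')
j=3 s[j]='d': π[3]=0 (border '')
j=4 s[j]='f': π[4]=0 (border '')
j=5 s[j]='b': π[5]=0 (border '')
j=6 s[j]='h': π[6]=0 (border '')
j=7 s[j]='c': π[7]=0 (border '')
j=8 s[j]='a': π[8]=0 (border '')
j=9 s[j]='f': π[9]=0 (border '')
j=10 s[j]='h': π[10]=0 (border '')
j=11 s[j]='h': π[11]=0 (border '')
j=12 s[j]='h': π[12]=0 (border '')
j=13 s[j]='a': π[13]=0 (border '')
j=14 s[j]='d': π[14]=0 (border '')
j=15 s[j]='g': π[15]=1 (border 'g')
j=16 s[j]='c': π[16]=2 (border 'gc')
j=17 s[j]='b': π[17]=3 (border 'gcb')
j=18 s[j]='d': π[18]=4 (border 'gcbd')
j=19 s[j]='a': k: 4→0; π[19]=0 (border '')
j=20 s[j]='d': π[20]=0 (border '')
j=21 s[j]='d': π[21]=0 (border '')
j=22 s[j]='a': π[22]=0 (border '')
j=23 s[j]='d': π[23]=0 (border '')
j=24 s[j]='c': π[24]=0 (border '')
j=25 s[j]='e': π[25]=0 (border '')
j=26 s[j]='b': π[26]=0 (border '')

[0, 0, 0, 0, 0, 0, 0, 0, 0, 0, 0, 0, 0, 0, 0, 1, 2, 3, 4, 0, 0, 0, 0, 0, 0, 0, 0]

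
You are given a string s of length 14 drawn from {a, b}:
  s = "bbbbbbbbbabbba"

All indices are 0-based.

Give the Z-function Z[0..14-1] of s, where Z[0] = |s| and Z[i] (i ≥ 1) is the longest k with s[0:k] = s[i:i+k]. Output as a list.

[14, 8, 7, 6, 5, 4, 3, 2, 1, 0, 3, 2, 1, 0]

Z[0]=14
i=1: i≥r, start 0; Z[1]=8 grow→box=[1,9)
i=2: min(r-i=7, Z[1]=8)=7; Z[2]=7
i=3: min(r-i=6, Z[2]=7)=6; Z[3]=6
i=4: min(r-i=5, Z[3]=6)=5; Z[4]=5
i=5: min(r-i=4, Z[4]=5)=4; Z[5]=4
i=6: min(r-i=3, Z[5]=4)=3; Z[6]=3
i=7: min(r-i=2, Z[6]=3)=2; Z[7]=2
i=8: min(r-i=1, Z[7]=2)=1; Z[8]=1
i=9: i≥r, start 0; Z[9]=0
i=10: i≥r, start 0; Z[10]=3 grow→box=[10,13)
i=11: min(r-i=2, Z[1]=8)=2; Z[11]=2
i=12: min(r-i=1, Z[2]=7)=1; Z[12]=1
i=13: i≥r, start 0; Z[13]=0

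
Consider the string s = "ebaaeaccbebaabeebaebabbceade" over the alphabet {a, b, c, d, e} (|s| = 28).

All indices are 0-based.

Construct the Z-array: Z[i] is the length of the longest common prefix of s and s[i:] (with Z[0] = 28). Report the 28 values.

Z[0]=28
i=1: fresh scan; Z[1]=0
i=2: fresh scan; Z[2]=0
i=3: fresh scan; Z[3]=0
i=4: fresh scan; Z[4]=1 scan→box=[4,5)
i=5: fresh scan; Z[5]=0
i=6: fresh scan; Z[6]=0
i=7: fresh scan; Z[7]=0
i=8: fresh scan; Z[8]=0
i=9: fresh scan; Z[9]=4 scan→box=[9,13)
i=10: min(r-i=3, Z[1]=0)=0; Z[10]=0
i=11: min(r-i=2, Z[2]=0)=0; Z[11]=0
i=12: min(r-i=1, Z[3]=0)=0; Z[12]=0
i=13: fresh scan; Z[13]=0
i=14: fresh scan; Z[14]=1 scan→box=[14,15)
i=15: fresh scan; Z[15]=3 scan→box=[15,18)
i=16: min(r-i=2, Z[1]=0)=0; Z[16]=0
i=17: min(r-i=1, Z[2]=0)=0; Z[17]=0
i=18: fresh scan; Z[18]=3 scan→box=[18,21)
i=19: min(r-i=2, Z[1]=0)=0; Z[19]=0
i=20: min(r-i=1, Z[2]=0)=0; Z[20]=0
i=21: fresh scan; Z[21]=0
i=22: fresh scan; Z[22]=0
i=23: fresh scan; Z[23]=0
i=24: fresh scan; Z[24]=1 scan→box=[24,25)
i=25: fresh scan; Z[25]=0
i=26: fresh scan; Z[26]=0
i=27: fresh scan; Z[27]=1 scan→box=[27,28)

[28, 0, 0, 0, 1, 0, 0, 0, 0, 4, 0, 0, 0, 0, 1, 3, 0, 0, 3, 0, 0, 0, 0, 0, 1, 0, 0, 1]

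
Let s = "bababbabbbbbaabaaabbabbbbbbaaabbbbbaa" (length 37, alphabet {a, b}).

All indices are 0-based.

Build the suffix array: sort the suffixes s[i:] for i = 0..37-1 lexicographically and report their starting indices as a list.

[36, 35, 15, 27, 12, 16, 28, 13, 1, 3, 17, 29, 6, 20, 34, 14, 26, 11, 0, 2, 5, 19, 33, 25, 10, 4, 18, 32, 24, 9, 31, 23, 8, 30, 22, 7, 21]

rank | idx | suffix
   0 |  36 | a
   1 |  35 | aa
   2 |  15 | aaabbabbbbbbaaabbbbbaa
   3 |  27 | aaabbbbbaa
   4 |  12 | aabaaabbabbbbbbaaabbbbbaa
   5 |  16 | aabbabbbbbbaaabbbbbaa
   6 |  28 | aabbbbbaa
   7 |  13 | abaaabbabbbbbbaaabbbbbaa
   8 |   1 | ababbabbbbbaabaaabbabbbbbbaaabbbbbaa
   9 |   3 | abbabbbbbaabaaabbabbbbbbaaabbbbbaa
  10 |  17 | abbabbbbbbaaabbbbbaa
  11 |  29 | abbbbbaa
  12 |   6 | abbbbbaabaaabbabbbbbbaaabbbbbaa
  13 |  20 | abbbbbbaaabbbbbaa
  14 |  34 | baa
  15 |  14 | baaabbabbbbbbaaabbbbbaa
  16 |  26 | baaabbbbbaa
  17 |  11 | baabaaabbabbbbbbaaabbbbbaa
  18 |   0 | bababbabbbbbaabaaabbabbbbbbaaabbbbbaa
  19 |   2 | babbabbbbbaabaaabbabbbbbbaaabbbbbaa
  20 |   5 | babbbbbaabaaabbabbbbbbaaabbbbbaa
  21 |  19 | babbbbbbaaabbbbbaa
  22 |  33 | bbaa
  23 |  25 | bbaaabbbbbaa
  24 |  10 | bbaabaaabbabbbbbbaaabbbbbaa
  25 |   4 | bbabbbbbaabaaabbabbbbbbaaabbbbbaa
  26 |  18 | bbabbbbbbaaabbbbbaa
  27 |  32 | bbbaa
  28 |  24 | bbbaaabbbbbaa
  29 |   9 | bbbaabaaabbabbbbbbaaabbbbbaa
  30 |  31 | bbbbaa
  31 |  23 | bbbbaaabbbbbaa
  32 |   8 | bbbbaabaaabbabbbbbbaaabbbbbaa
  33 |  30 | bbbbbaa
  34 |  22 | bbbbbaaabbbbbaa
  35 |   7 | bbbbbaabaaabbabbbbbbaaabbbbbaa
  36 |  21 | bbbbbbaaabbbbbaa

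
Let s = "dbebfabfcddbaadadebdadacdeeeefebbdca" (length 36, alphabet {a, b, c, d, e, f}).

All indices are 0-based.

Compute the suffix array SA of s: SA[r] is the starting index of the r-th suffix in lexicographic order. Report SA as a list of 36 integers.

[35, 12, 5, 22, 20, 13, 15, 11, 31, 18, 32, 1, 3, 6, 34, 8, 23, 21, 19, 14, 10, 0, 33, 9, 16, 24, 30, 17, 2, 25, 26, 27, 28, 4, 7, 29]

rank→(start, suffix):
  0 → (35, 'a')
  1 → (12, 'aadadebdadacdeeeefebbdca')
  2 → (5, 'abfcddbaadadebdadacdeeeefebbdca')
  3 → (22, 'acdeeeefebbdca')
  4 → (20, 'adacdeeeefebbdca')
  5 → (13, 'adadebdadacdeeeefebbdca')
  6 → (15, 'adebdadacdeeeefebbdca')
  7 → (11, 'baadadebdadacdeeeefebbdca')
  8 → (31, 'bbdca')
  9 → (18, 'bdadacdeeeefebbdca')
  10 → (32, 'bdca')
  11 → (1, 'bebfabfcddbaadadebdadacdeeeefebbdca')
  12 → (3, 'bfabfcddbaadadebdadacdeeeefebbdca')
  13 → (6, 'bfcddbaadadebdadacdeeeefebbdca')
  14 → (34, 'ca')
  15 → (8, 'cddbaadadebdadacdeeeefebbdca')
  16 → (23, 'cdeeeefebbdca')
  17 → (21, 'dacdeeeefebbdca')
  18 → (19, 'dadacdeeeefebbdca')
  19 → (14, 'dadebdadacdeeeefebbdca')
  20 → (10, 'dbaadadebdadacdeeeefebbdca')
  21 → (0, 'dbebfabfcddbaadadebdadacdeeeefebbdca')
  22 → (33, 'dca')
  23 → (9, 'ddbaadadebdadacdeeeefebbdca')
  24 → (16, 'debdadacdeeeefebbdca')
  25 → (24, 'deeeefebbdca')
  26 → (30, 'ebbdca')
  27 → (17, 'ebdadacdeeeefebbdca')
  28 → (2, 'ebfabfcddbaadadebdadacdeeeefebbdca')
  29 → (25, 'eeeefebbdca')
  30 → (26, 'eeefebbdca')
  31 → (27, 'eefebbdca')
  32 → (28, 'efebbdca')
  33 → (4, 'fabfcddbaadadebdadacdeeeefebbdca')
  34 → (7, 'fcddbaadadebdadacdeeeefebbdca')
  35 → (29, 'febbdca')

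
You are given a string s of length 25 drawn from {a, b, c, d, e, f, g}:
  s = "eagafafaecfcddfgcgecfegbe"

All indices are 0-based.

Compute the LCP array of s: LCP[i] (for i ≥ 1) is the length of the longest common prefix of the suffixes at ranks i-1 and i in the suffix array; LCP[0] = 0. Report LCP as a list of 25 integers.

rank | idx | suffix
   0 |   7 | aecfcddfgcgecfegbe
   1 |   5 | afaecfcddfgcgecfegbe
   2 |   3 | afafaecfcddfgcgecfegbe
   3 |   1 | agafafaecfcddfgcgecfegbe
   4 |  23 | be
   5 |  11 | cddfgcgecfegbe
   6 |   9 | cfcddfgcgecfegbe
   7 |  19 | cfegbe
   8 |  16 | cgecfegbe
   9 |  12 | ddfgcgecfegbe
  10 |  13 | dfgcgecfegbe
  11 |  24 | e
  12 |   0 | eagafafaecfcddfgcgecfegbe
  13 |   8 | ecfcddfgcgecfegbe
  14 |  18 | ecfegbe
  15 |  21 | egbe
  16 |   6 | faecfcddfgcgecfegbe
  17 |   4 | fafaecfcddfgcgecfegbe
  18 |  10 | fcddfgcgecfegbe
  19 |  20 | fegbe
  20 |  14 | fgcgecfegbe
  21 |   2 | gafafaecfcddfgcgecfegbe
  22 |  22 | gbe
  23 |  15 | gcgecfegbe
  24 |  17 | gecfegbe

SA = [7, 5, 3, 1, 23, 11, 9, 19, 16, 12, 13, 24, 0, 8, 18, 21, 6, 4, 10, 20, 14, 2, 22, 15, 17]
rank  pair      lcp
   1  s[7:],s[5:]  1  'a'
   2  s[5:],s[3:]  3  'afa'
   3  s[3:],s[1:]  1  'a'
   4  s[1:],s[23:]  0  ''
   5  s[23:],s[11:]  0  ''
   6  s[11:],s[9:]  1  'c'
   7  s[9:],s[19:]  2  'cf'
   8  s[19:],s[16:]  1  'c'
   9  s[16:],s[12:]  0  ''
  10  s[12:],s[13:]  1  'd'
  11  s[13:],s[24:]  0  ''
  12  s[24:],s[0:]  1  'e'
  13  s[0:],s[8:]  1  'e'
  14  s[8:],s[18:]  3  'ecf'
  15  s[18:],s[21:]  1  'e'
  16  s[21:],s[6:]  0  ''
  17  s[6:],s[4:]  2  'fa'
  18  s[4:],s[10:]  1  'f'
  19  s[10:],s[20:]  1  'f'
  20  s[20:],s[14:]  1  'f'
  21  s[14:],s[2:]  0  ''
  22  s[2:],s[22:]  1  'g'
  23  s[22:],s[15:]  1  'g'
  24  s[15:],s[17:]  1  'g'

[0, 1, 3, 1, 0, 0, 1, 2, 1, 0, 1, 0, 1, 1, 3, 1, 0, 2, 1, 1, 1, 0, 1, 1, 1]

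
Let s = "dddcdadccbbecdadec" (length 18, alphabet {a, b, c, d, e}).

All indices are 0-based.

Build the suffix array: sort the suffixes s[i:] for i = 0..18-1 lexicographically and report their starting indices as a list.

sorted suffixes:
  #0 SA[0]=5  'adccbbecdadec'
  #1 SA[1]=14  'adec'
  #2 SA[2]=9  'bbecdadec'
  #3 SA[3]=10  'becdadec'
  #4 SA[4]=17  'c'
  #5 SA[5]=8  'cbbecdadec'
  #6 SA[6]=7  'ccbbecdadec'
  #7 SA[7]=3  'cdadccbbecdadec'
  #8 SA[8]=12  'cdadec'
  #9 SA[9]=4  'dadccbbecdadec'
  #10 SA[10]=13  'dadec'
  #11 SA[11]=6  'dccbbecdadec'
  #12 SA[12]=2  'dcdadccbbecdadec'
  #13 SA[13]=1  'ddcdadccbbecdadec'
  #14 SA[14]=0  'dddcdadccbbecdadec'
  #15 SA[15]=15  'dec'
  #16 SA[16]=16  'ec'
  #17 SA[17]=11  'ecdadec'

[5, 14, 9, 10, 17, 8, 7, 3, 12, 4, 13, 6, 2, 1, 0, 15, 16, 11]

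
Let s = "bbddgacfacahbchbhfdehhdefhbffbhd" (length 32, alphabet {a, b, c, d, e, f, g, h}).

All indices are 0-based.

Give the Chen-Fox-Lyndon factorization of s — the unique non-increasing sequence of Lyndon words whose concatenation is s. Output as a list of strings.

emit factor 1: 'bbddg' (i=0, period=5)
emit factor 2: 'acf' (i=5, period=3)
emit factor 3: 'acahbchbhfdehhdefhbffbhd' (i=8, period=24)

["bbddg", "acf", "acahbchbhfdehhdefhbffbhd"]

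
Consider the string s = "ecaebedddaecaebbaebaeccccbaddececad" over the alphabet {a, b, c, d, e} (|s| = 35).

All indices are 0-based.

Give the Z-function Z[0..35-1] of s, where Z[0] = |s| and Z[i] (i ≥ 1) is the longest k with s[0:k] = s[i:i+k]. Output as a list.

Z[0]=35
i=1: fresh scan; Z[1]=0
i=2: fresh scan; Z[2]=0
i=3: fresh scan; Z[3]=1 scan→box=[3,4)
i=4: fresh scan; Z[4]=0
i=5: fresh scan; Z[5]=1 scan→box=[5,6)
i=6: fresh scan; Z[6]=0
i=7: fresh scan; Z[7]=0
i=8: fresh scan; Z[8]=0
i=9: fresh scan; Z[9]=0
i=10: fresh scan; Z[10]=5 scan→box=[10,15)
i=11: min(r-i=4, Z[1]=0)=0; Z[11]=0
i=12: min(r-i=3, Z[2]=0)=0; Z[12]=0
i=13: min(r-i=2, Z[3]=1)=1; Z[13]=1
i=14: min(r-i=1, Z[4]=0)=0; Z[14]=0
i=15: fresh scan; Z[15]=0
i=16: fresh scan; Z[16]=0
i=17: fresh scan; Z[17]=1 scan→box=[17,18)
i=18: fresh scan; Z[18]=0
i=19: fresh scan; Z[19]=0
i=20: fresh scan; Z[20]=2 scan→box=[20,22)
i=21: min(r-i=1, Z[1]=0)=0; Z[21]=0
i=22: fresh scan; Z[22]=0
i=23: fresh scan; Z[23]=0
i=24: fresh scan; Z[24]=0
i=25: fresh scan; Z[25]=0
i=26: fresh scan; Z[26]=0
i=27: fresh scan; Z[27]=0
i=28: fresh scan; Z[28]=0
i=29: fresh scan; Z[29]=2 scan→box=[29,31)
i=30: min(r-i=1, Z[1]=0)=0; Z[30]=0
i=31: fresh scan; Z[31]=3 scan→box=[31,34)
i=32: min(r-i=2, Z[1]=0)=0; Z[32]=0
i=33: min(r-i=1, Z[2]=0)=0; Z[33]=0
i=34: fresh scan; Z[34]=0

[35, 0, 0, 1, 0, 1, 0, 0, 0, 0, 5, 0, 0, 1, 0, 0, 0, 1, 0, 0, 2, 0, 0, 0, 0, 0, 0, 0, 0, 2, 0, 3, 0, 0, 0]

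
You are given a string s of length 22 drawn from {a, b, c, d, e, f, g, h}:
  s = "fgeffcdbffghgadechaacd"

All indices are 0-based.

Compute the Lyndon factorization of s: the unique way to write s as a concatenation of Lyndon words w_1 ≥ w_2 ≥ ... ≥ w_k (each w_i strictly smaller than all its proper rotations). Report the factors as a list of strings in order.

["fg", "eff", "cd", "bffghg", "adech", "aacd"]

emit factor 1: 'fg' (i=0, period=2)
emit factor 2: 'eff' (i=2, period=3)
emit factor 3: 'cd' (i=5, period=2)
emit factor 4: 'bffghg' (i=7, period=6)
emit factor 5: 'adech' (i=13, period=5)
emit factor 6: 'aacd' (i=18, period=4)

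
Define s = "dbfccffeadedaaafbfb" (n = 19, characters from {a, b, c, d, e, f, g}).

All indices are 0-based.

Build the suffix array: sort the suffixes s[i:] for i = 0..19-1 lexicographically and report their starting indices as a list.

[12, 13, 8, 14, 18, 16, 1, 3, 4, 11, 0, 9, 7, 10, 17, 15, 2, 6, 5]

sorted suffixes:
  #0 SA[0]=12  'aaafbfb'
  #1 SA[1]=13  'aafbfb'
  #2 SA[2]=8  'adedaaafbfb'
  #3 SA[3]=14  'afbfb'
  #4 SA[4]=18  'b'
  #5 SA[5]=16  'bfb'
  #6 SA[6]=1  'bfccffeadedaaafbfb'
  #7 SA[7]=3  'ccffeadedaaafbfb'
  #8 SA[8]=4  'cffeadedaaafbfb'
  #9 SA[9]=11  'daaafbfb'
  #10 SA[10]=0  'dbfccffeadedaaafbfb'
  #11 SA[11]=9  'dedaaafbfb'
  #12 SA[12]=7  'eadedaaafbfb'
  #13 SA[13]=10  'edaaafbfb'
  #14 SA[14]=17  'fb'
  #15 SA[15]=15  'fbfb'
  #16 SA[16]=2  'fccffeadedaaafbfb'
  #17 SA[17]=6  'feadedaaafbfb'
  #18 SA[18]=5  'ffeadedaaafbfb'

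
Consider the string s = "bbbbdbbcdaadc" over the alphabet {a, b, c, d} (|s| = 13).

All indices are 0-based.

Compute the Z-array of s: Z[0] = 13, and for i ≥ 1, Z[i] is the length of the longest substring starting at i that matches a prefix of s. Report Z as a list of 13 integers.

Z[0]=13
i=1: i≥r, start 0; Z[1]=3 scan→box=[1,4)
i=2: min(r-i=2, Z[1]=3)=2; Z[2]=2
i=3: min(r-i=1, Z[2]=2)=1; Z[3]=1
i=4: i≥r, start 0; Z[4]=0
i=5: i≥r, start 0; Z[5]=2 scan→box=[5,7)
i=6: min(r-i=1, Z[1]=3)=1; Z[6]=1
i=7: i≥r, start 0; Z[7]=0
i=8: i≥r, start 0; Z[8]=0
i=9: i≥r, start 0; Z[9]=0
i=10: i≥r, start 0; Z[10]=0
i=11: i≥r, start 0; Z[11]=0
i=12: i≥r, start 0; Z[12]=0

[13, 3, 2, 1, 0, 2, 1, 0, 0, 0, 0, 0, 0]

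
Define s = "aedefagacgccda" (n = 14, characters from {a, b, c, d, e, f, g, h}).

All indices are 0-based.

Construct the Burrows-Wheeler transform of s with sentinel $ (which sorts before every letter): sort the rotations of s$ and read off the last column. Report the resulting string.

adg$fgcaceadeac

rank  rotation         last
    0  $aedefagacgccda  a
    1  a$aedefagacgccd  d
    2  acgccda$aedefag  g
    3  aedefagacgccda$  $
    4  agacgccda$aedef  f
    5  ccda$aedefagacg  g
    6  cda$aedefagacgc  c
    7  cgccda$aedefaga  a
    8  da$aedefagacgcc  c
    9  defagacgccda$ae  e
   10  edefagacgccda$a  a
   11  efagacgccda$aed  d
   12  fagacgccda$aede  e
   13  gacgccda$aedefa  a
   14  gccda$aedefagac  c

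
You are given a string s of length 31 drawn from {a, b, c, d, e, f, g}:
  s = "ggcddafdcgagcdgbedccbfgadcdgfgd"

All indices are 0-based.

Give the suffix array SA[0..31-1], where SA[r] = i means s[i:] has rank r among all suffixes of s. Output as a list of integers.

[23, 5, 10, 15, 20, 19, 18, 2, 12, 25, 8, 30, 4, 17, 24, 7, 3, 13, 26, 16, 6, 21, 28, 22, 9, 14, 1, 11, 29, 27, 0]

rank→(start, suffix):
  0 → (23, 'adcdgfgd')
  1 → (5, 'afdcgagcdgbedccbfgadcdgfgd')
  2 → (10, 'agcdgbedccbfgadcdgfgd')
  3 → (15, 'bedccbfgadcdgfgd')
  4 → (20, 'bfgadcdgfgd')
  5 → (19, 'cbfgadcdgfgd')
  6 → (18, 'ccbfgadcdgfgd')
  7 → (2, 'cddafdcgagcdgbedccbfgadcdgfgd')
  8 → (12, 'cdgbedccbfgadcdgfgd')
  9 → (25, 'cdgfgd')
  10 → (8, 'cgagcdgbedccbfgadcdgfgd')
  11 → (30, 'd')
  12 → (4, 'dafdcgagcdgbedccbfgadcdgfgd')
  13 → (17, 'dccbfgadcdgfgd')
  14 → (24, 'dcdgfgd')
  15 → (7, 'dcgagcdgbedccbfgadcdgfgd')
  16 → (3, 'ddafdcgagcdgbedccbfgadcdgfgd')
  17 → (13, 'dgbedccbfgadcdgfgd')
  18 → (26, 'dgfgd')
  19 → (16, 'edccbfgadcdgfgd')
  20 → (6, 'fdcgagcdgbedccbfgadcdgfgd')
  21 → (21, 'fgadcdgfgd')
  22 → (28, 'fgd')
  23 → (22, 'gadcdgfgd')
  24 → (9, 'gagcdgbedccbfgadcdgfgd')
  25 → (14, 'gbedccbfgadcdgfgd')
  26 → (1, 'gcddafdcgagcdgbedccbfgadcdgfgd')
  27 → (11, 'gcdgbedccbfgadcdgfgd')
  28 → (29, 'gd')
  29 → (27, 'gfgd')
  30 → (0, 'ggcddafdcgagcdgbedccbfgadcdgfgd')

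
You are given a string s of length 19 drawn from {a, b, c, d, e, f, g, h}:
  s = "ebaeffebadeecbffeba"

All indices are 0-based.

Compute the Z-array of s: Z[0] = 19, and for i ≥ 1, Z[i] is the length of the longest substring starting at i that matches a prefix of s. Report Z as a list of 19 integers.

Z[0]=19
i=1: i≥r, start 0; Z[1]=0
i=2: i≥r, start 0; Z[2]=0
i=3: i≥r, start 0; Z[3]=1 grow→box=[3,4)
i=4: i≥r, start 0; Z[4]=0
i=5: i≥r, start 0; Z[5]=0
i=6: i≥r, start 0; Z[6]=3 grow→box=[6,9)
i=7: min(r-i=2, Z[1]=0)=0; Z[7]=0
i=8: min(r-i=1, Z[2]=0)=0; Z[8]=0
i=9: i≥r, start 0; Z[9]=0
i=10: i≥r, start 0; Z[10]=1 grow→box=[10,11)
i=11: i≥r, start 0; Z[11]=1 grow→box=[11,12)
i=12: i≥r, start 0; Z[12]=0
i=13: i≥r, start 0; Z[13]=0
i=14: i≥r, start 0; Z[14]=0
i=15: i≥r, start 0; Z[15]=0
i=16: i≥r, start 0; Z[16]=3 grow→box=[16,19)
i=17: min(r-i=2, Z[1]=0)=0; Z[17]=0
i=18: min(r-i=1, Z[2]=0)=0; Z[18]=0

[19, 0, 0, 1, 0, 0, 3, 0, 0, 0, 1, 1, 0, 0, 0, 0, 3, 0, 0]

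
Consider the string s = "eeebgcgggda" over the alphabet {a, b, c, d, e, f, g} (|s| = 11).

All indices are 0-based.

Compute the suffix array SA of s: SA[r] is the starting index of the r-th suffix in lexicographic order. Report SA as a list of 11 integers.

sorted suffixes:
  #0 SA[0]=10  'a'
  #1 SA[1]=3  'bgcgggda'
  #2 SA[2]=5  'cgggda'
  #3 SA[3]=9  'da'
  #4 SA[4]=2  'ebgcgggda'
  #5 SA[5]=1  'eebgcgggda'
  #6 SA[6]=0  'eeebgcgggda'
  #7 SA[7]=4  'gcgggda'
  #8 SA[8]=8  'gda'
  #9 SA[9]=7  'ggda'
  #10 SA[10]=6  'gggda'

[10, 3, 5, 9, 2, 1, 0, 4, 8, 7, 6]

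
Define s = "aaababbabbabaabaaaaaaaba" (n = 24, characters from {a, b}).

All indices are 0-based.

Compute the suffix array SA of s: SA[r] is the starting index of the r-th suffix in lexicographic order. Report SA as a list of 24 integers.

[23, 15, 16, 17, 18, 19, 0, 20, 12, 1, 21, 13, 10, 2, 7, 4, 22, 14, 11, 9, 6, 3, 8, 5]

rank→(start, suffix):
  0 → (23, 'a')
  1 → (15, 'aaaaaaaba')
  2 → (16, 'aaaaaaba')
  3 → (17, 'aaaaaba')
  4 → (18, 'aaaaba')
  5 → (19, 'aaaba')
  6 → (0, 'aaababbabbabaabaaaaaaaba')
  7 → (20, 'aaba')
  8 → (12, 'aabaaaaaaaba')
  9 → (1, 'aababbabbabaabaaaaaaaba')
  10 → (21, 'aba')
  11 → (13, 'abaaaaaaaba')
  12 → (10, 'abaabaaaaaaaba')
  13 → (2, 'ababbabbabaabaaaaaaaba')
  14 → (7, 'abbabaabaaaaaaaba')
  15 → (4, 'abbabbabaabaaaaaaaba')
  16 → (22, 'ba')
  17 → (14, 'baaaaaaaba')
  18 → (11, 'baabaaaaaaaba')
  19 → (9, 'babaabaaaaaaaba')
  20 → (6, 'babbabaabaaaaaaaba')
  21 → (3, 'babbabbabaabaaaaaaaba')
  22 → (8, 'bbabaabaaaaaaaba')
  23 → (5, 'bbabbabaabaaaaaaaba')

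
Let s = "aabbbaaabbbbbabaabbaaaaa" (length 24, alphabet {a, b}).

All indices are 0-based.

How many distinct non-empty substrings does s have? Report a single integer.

sorted suffixes:
  #0 SA[0]=23  'a'
  #1 SA[1]=22  'aa'
  #2 SA[2]=21  'aaa'
  #3 SA[3]=20  'aaaa'
  #4 SA[4]=19  'aaaaa'
  #5 SA[5]=5  'aaabbbbbabaabbaaaaa'
  #6 SA[6]=15  'aabbaaaaa'
  #7 SA[7]=0  'aabbbaaabbbbbabaabbaaaaa'
  #8 SA[8]=6  'aabbbbbabaabbaaaaa'
  #9 SA[9]=13  'abaabbaaaaa'
  #10 SA[10]=16  'abbaaaaa'
  #11 SA[11]=1  'abbbaaabbbbbabaabbaaaaa'
  #12 SA[12]=7  'abbbbbabaabbaaaaa'
  #13 SA[13]=18  'baaaaa'
  #14 SA[14]=4  'baaabbbbbabaabbaaaaa'
  #15 SA[15]=14  'baabbaaaaa'
  #16 SA[16]=12  'babaabbaaaaa'
  #17 SA[17]=17  'bbaaaaa'
  #18 SA[18]=3  'bbaaabbbbbabaabbaaaaa'
  #19 SA[19]=11  'bbabaabbaaaaa'
  #20 SA[20]=2  'bbbaaabbbbbabaabbaaaaa'
  #21 SA[21]=10  'bbbabaabbaaaaa'
  #22 SA[22]=9  'bbbbabaabbaaaaa'
  #23 SA[23]=8  'bbbbbabaabbaaaaa'

SA = [23, 22, 21, 20, 19, 5, 15, 0, 6, 13, 16, 1, 7, 18, 4, 14, 12, 17, 3, 11, 2, 10, 9, 8]
[i] adj suffixes → lcp
  [1] 23/22 → 1 ('a')
  [2] 22/21 → 2 ('aa')
  [3] 21/20 → 3 ('aaa')
  [4] 20/19 → 4 ('aaaa')
  [5] 19/5 → 3 ('aaa')
  [6] 5/15 → 2 ('aa')
  [7] 15/0 → 4 ('aabb')
  [8] 0/6 → 5 ('aabbb')
  [9] 6/13 → 1 ('a')
  [10] 13/16 → 2 ('ab')
  [11] 16/1 → 3 ('abb')
  [12] 1/7 → 4 ('abbb')
  [13] 7/18 → 0 ('')
  [14] 18/4 → 4 ('baaa')
  [15] 4/14 → 3 ('baa')
  [16] 14/12 → 2 ('ba')
  [17] 12/17 → 1 ('b')
  [18] 17/3 → 5 ('bbaaa')
  [19] 3/11 → 3 ('bba')
  [20] 11/2 → 2 ('bb')
  [21] 2/10 → 4 ('bbba')
  [22] 10/9 → 3 ('bbb')
  [23] 9/8 → 4 ('bbbb')

n(n+1)/2 = 24·25/2 = 300
Σ LCP = 0 + 1 + 2 + 3 + 4 + 3 + 2 + 4 + 5 + 1 + 2 + 3 + 4 + 0 + 4 + 3 + 2 + 1 + 5 + 3 + 2 + 4 + 3 + 4 = 65
distinct = 300 − 65 = 235

235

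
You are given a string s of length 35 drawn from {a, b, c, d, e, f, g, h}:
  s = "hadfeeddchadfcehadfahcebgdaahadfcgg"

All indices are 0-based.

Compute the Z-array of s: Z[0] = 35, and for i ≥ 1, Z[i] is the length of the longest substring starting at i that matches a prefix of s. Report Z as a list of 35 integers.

[35, 0, 0, 0, 0, 0, 0, 0, 0, 4, 0, 0, 0, 0, 0, 4, 0, 0, 0, 0, 1, 0, 0, 0, 0, 0, 0, 0, 4, 0, 0, 0, 0, 0, 0]

Z[0]=35
i=1: i≥r, start 0; Z[1]=0
i=2: i≥r, start 0; Z[2]=0
i=3: i≥r, start 0; Z[3]=0
i=4: i≥r, start 0; Z[4]=0
i=5: i≥r, start 0; Z[5]=0
i=6: i≥r, start 0; Z[6]=0
i=7: i≥r, start 0; Z[7]=0
i=8: i≥r, start 0; Z[8]=0
i=9: i≥r, start 0; Z[9]=4 extend→box=[9,13)
i=10: min(r-i=3, Z[1]=0)=0; Z[10]=0
i=11: min(r-i=2, Z[2]=0)=0; Z[11]=0
i=12: min(r-i=1, Z[3]=0)=0; Z[12]=0
i=13: i≥r, start 0; Z[13]=0
i=14: i≥r, start 0; Z[14]=0
i=15: i≥r, start 0; Z[15]=4 extend→box=[15,19)
i=16: min(r-i=3, Z[1]=0)=0; Z[16]=0
i=17: min(r-i=2, Z[2]=0)=0; Z[17]=0
i=18: min(r-i=1, Z[3]=0)=0; Z[18]=0
i=19: i≥r, start 0; Z[19]=0
i=20: i≥r, start 0; Z[20]=1 extend→box=[20,21)
i=21: i≥r, start 0; Z[21]=0
i=22: i≥r, start 0; Z[22]=0
i=23: i≥r, start 0; Z[23]=0
i=24: i≥r, start 0; Z[24]=0
i=25: i≥r, start 0; Z[25]=0
i=26: i≥r, start 0; Z[26]=0
i=27: i≥r, start 0; Z[27]=0
i=28: i≥r, start 0; Z[28]=4 extend→box=[28,32)
i=29: min(r-i=3, Z[1]=0)=0; Z[29]=0
i=30: min(r-i=2, Z[2]=0)=0; Z[30]=0
i=31: min(r-i=1, Z[3]=0)=0; Z[31]=0
i=32: i≥r, start 0; Z[32]=0
i=33: i≥r, start 0; Z[33]=0
i=34: i≥r, start 0; Z[34]=0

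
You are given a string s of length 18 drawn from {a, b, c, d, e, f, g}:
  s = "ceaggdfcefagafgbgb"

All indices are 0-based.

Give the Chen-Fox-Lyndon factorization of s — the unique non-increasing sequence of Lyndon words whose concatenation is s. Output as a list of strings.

emit factor 1: 'ce' (i=0, period=2)
emit factor 2: 'aggdfcef' (i=2, period=8)
emit factor 3: 'ag' (i=10, period=2)
emit factor 4: 'afgbgb' (i=12, period=6)

["ce", "aggdfcef", "ag", "afgbgb"]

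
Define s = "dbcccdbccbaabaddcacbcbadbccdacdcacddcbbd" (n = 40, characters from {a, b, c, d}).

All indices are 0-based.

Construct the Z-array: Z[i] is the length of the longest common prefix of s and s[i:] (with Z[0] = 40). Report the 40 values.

Z[0]=40
i=1: outside box; Z[1]=0
i=2: outside box; Z[2]=0
i=3: outside box; Z[3]=0
i=4: outside box; Z[4]=0
i=5: outside box; Z[5]=4 grow→box=[5,9)
i=6: min(r-i=3, Z[1]=0)=0; Z[6]=0
i=7: min(r-i=2, Z[2]=0)=0; Z[7]=0
i=8: min(r-i=1, Z[3]=0)=0; Z[8]=0
i=9: outside box; Z[9]=0
i=10: outside box; Z[10]=0
i=11: outside box; Z[11]=0
i=12: outside box; Z[12]=0
i=13: outside box; Z[13]=0
i=14: outside box; Z[14]=1 grow→box=[14,15)
i=15: outside box; Z[15]=1 grow→box=[15,16)
i=16: outside box; Z[16]=0
i=17: outside box; Z[17]=0
i=18: outside box; Z[18]=0
i=19: outside box; Z[19]=0
i=20: outside box; Z[20]=0
i=21: outside box; Z[21]=0
i=22: outside box; Z[22]=0
i=23: outside box; Z[23]=4 grow→box=[23,27)
i=24: min(r-i=3, Z[1]=0)=0; Z[24]=0
i=25: min(r-i=2, Z[2]=0)=0; Z[25]=0
i=26: min(r-i=1, Z[3]=0)=0; Z[26]=0
i=27: outside box; Z[27]=1 grow→box=[27,28)
i=28: outside box; Z[28]=0
i=29: outside box; Z[29]=0
i=30: outside box; Z[30]=1 grow→box=[30,31)
i=31: outside box; Z[31]=0
i=32: outside box; Z[32]=0
i=33: outside box; Z[33]=0
i=34: outside box; Z[34]=1 grow→box=[34,35)
i=35: outside box; Z[35]=1 grow→box=[35,36)
i=36: outside box; Z[36]=0
i=37: outside box; Z[37]=0
i=38: outside box; Z[38]=0
i=39: outside box; Z[39]=1 grow→box=[39,40)

[40, 0, 0, 0, 0, 4, 0, 0, 0, 0, 0, 0, 0, 0, 1, 1, 0, 0, 0, 0, 0, 0, 0, 4, 0, 0, 0, 1, 0, 0, 1, 0, 0, 0, 1, 1, 0, 0, 0, 1]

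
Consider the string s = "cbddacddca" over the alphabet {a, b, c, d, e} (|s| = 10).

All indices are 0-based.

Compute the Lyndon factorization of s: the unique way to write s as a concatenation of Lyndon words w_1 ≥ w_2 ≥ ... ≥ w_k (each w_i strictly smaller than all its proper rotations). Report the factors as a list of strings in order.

["c", "bdd", "acddc", "a"]

emit factor 1: 'c' (i=0, period=1)
emit factor 2: 'bdd' (i=1, period=3)
emit factor 3: 'acddc' (i=4, period=5)
emit factor 4: 'a' (i=9, period=1)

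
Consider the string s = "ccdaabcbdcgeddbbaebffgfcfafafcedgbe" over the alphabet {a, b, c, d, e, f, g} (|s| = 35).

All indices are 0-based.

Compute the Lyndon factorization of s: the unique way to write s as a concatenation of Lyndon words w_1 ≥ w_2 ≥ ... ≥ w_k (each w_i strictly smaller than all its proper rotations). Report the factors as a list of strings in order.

["ccd", "aabcbdcgeddbbaebffgfcfafafcedgbe"]

emit factor 1: 'ccd' (i=0, period=3)
emit factor 2: 'aabcbdcgeddbbaebffgfcfafafcedgbe' (i=3, period=32)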